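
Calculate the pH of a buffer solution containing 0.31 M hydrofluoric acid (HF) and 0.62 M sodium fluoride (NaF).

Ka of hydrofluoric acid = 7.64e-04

pKa = -log(7.64e-04) = 3.12. pH = pKa + log([A⁻]/[HA]) = 3.12 + log(0.62/0.31)

pH = 3.42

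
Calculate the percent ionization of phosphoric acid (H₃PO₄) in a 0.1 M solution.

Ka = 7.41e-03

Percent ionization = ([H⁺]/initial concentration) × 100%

Using Ka equilibrium: x² + Ka×x - Ka×C = 0. Solving: [H⁺] = 2.3767e-02. Percent = (2.3767e-02/0.1) × 100

Percent ionization = 23.8%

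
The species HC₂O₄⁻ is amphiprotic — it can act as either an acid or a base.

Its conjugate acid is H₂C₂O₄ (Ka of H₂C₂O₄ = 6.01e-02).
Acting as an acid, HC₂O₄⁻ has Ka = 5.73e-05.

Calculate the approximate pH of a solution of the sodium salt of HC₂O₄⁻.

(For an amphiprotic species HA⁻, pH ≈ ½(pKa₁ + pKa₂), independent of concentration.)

pKa₁ = -log(6.01e-02) = 1.22; pKa₂ = -log(5.73e-05) = 4.24. For an amphiprotic species, pH ≈ ½(pKa₁ + pKa₂) = ½(1.22 + 4.24) = 2.73.

pH = 2.73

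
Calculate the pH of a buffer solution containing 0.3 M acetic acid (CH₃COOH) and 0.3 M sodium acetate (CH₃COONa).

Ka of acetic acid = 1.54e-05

pKa = -log(1.54e-05) = 4.81. pH = pKa + log([A⁻]/[HA]) = 4.81 + log(0.3/0.3)

pH = 4.81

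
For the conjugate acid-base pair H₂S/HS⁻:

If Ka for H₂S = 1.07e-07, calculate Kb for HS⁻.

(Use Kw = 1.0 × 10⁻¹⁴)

For a conjugate pair Ka × Kb = Kw, so Kb = Kw/Ka = 1.0 × 10⁻¹⁴ / 1.07e-07 = 9.35e-08.

K_b = 9.35e-08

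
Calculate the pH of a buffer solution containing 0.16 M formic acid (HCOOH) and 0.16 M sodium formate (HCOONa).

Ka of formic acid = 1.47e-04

pKa = -log(1.47e-04) = 3.83. pH = pKa + log([A⁻]/[HA]) = 3.83 + log(0.16/0.16)

pH = 3.83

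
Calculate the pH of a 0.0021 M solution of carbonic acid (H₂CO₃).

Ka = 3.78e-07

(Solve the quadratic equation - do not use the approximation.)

x² + Ka×x - Ka×C = 0. Using quadratic formula: [H⁺] = 2.7986e-05

pH = 4.55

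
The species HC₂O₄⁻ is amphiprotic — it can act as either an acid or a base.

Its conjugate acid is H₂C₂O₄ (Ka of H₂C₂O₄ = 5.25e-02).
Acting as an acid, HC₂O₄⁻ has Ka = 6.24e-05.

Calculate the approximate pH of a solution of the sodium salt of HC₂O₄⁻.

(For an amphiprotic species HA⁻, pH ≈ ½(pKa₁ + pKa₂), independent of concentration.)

pKa₁ = -log(5.25e-02) = 1.28; pKa₂ = -log(6.24e-05) = 4.20. For an amphiprotic species, pH ≈ ½(pKa₁ + pKa₂) = ½(1.28 + 4.20) = 2.74.

pH = 2.74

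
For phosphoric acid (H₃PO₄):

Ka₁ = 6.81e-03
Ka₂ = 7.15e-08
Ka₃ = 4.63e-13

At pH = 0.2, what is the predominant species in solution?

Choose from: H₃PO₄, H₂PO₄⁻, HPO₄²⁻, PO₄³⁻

pKa₁ = 2.17, pKa₂ = 7.15, pKa₃ = 12.33. For a polyprotic acid the predominant species crosses at each pKa: below pKa_n the protonated form dominates, above it the deprotonated form does. At pH = 0.2, the predominant species is H₃PO₄.

H₃PO₄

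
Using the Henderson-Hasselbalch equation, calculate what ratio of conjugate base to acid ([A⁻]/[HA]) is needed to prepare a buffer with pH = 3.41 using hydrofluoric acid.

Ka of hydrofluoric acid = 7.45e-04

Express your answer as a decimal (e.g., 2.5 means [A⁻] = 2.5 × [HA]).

pKa = -log(7.45e-04) = 3.1278. pH = pKa + log([A⁻]/[HA]), so log([A⁻]/[HA]) = pH − pKa = 3.41 − 3.1278 = 0.2822. [A⁻]/[HA] = 10^(0.2822) = 1.91

[A⁻]/[HA] = 1.91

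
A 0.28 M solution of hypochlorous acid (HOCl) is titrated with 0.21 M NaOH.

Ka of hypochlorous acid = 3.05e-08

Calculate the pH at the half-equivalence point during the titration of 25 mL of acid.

At half-equivalence [HA] = [A⁻], so Henderson-Hasselbalch gives pH = pKa = -log(3.05e-08) = 7.52.

pH = pKa = 7.52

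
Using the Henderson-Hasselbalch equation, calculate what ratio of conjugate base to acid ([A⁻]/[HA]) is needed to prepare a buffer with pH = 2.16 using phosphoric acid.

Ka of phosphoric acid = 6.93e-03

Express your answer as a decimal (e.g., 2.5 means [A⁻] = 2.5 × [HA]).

pKa = -log(6.93e-03) = 2.1593. pH = pKa + log([A⁻]/[HA]), so log([A⁻]/[HA]) = pH − pKa = 2.16 − 2.1593 = 0.0007. [A⁻]/[HA] = 10^(0.0007) = 1.00

[A⁻]/[HA] = 1.00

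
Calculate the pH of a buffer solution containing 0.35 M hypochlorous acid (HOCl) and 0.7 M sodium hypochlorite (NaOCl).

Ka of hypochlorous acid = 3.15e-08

pKa = -log(3.15e-08) = 7.50. pH = pKa + log([A⁻]/[HA]) = 7.50 + log(0.7/0.35)

pH = 7.80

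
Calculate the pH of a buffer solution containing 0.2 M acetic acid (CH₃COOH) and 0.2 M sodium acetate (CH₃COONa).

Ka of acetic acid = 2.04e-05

pKa = -log(2.04e-05) = 4.69. pH = pKa + log([A⁻]/[HA]) = 4.69 + log(0.2/0.2)

pH = 4.69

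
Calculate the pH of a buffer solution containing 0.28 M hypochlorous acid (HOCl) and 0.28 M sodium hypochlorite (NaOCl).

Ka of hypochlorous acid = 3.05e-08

pKa = -log(3.05e-08) = 7.52. pH = pKa + log([A⁻]/[HA]) = 7.52 + log(0.28/0.28)

pH = 7.52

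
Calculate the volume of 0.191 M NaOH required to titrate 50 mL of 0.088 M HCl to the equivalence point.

At equivalence: moles acid = moles base. moles HCl = 0.088 × 50/1000 = 0.0044 mol. V_base = moles / 0.191 × 1000 = 23.0 mL.

V_{base} = 23.0 mL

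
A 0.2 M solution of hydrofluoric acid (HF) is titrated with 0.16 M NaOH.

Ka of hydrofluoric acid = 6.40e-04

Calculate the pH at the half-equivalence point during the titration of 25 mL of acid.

At half-equivalence [HA] = [A⁻], so Henderson-Hasselbalch gives pH = pKa = -log(6.40e-04) = 3.19.

pH = pKa = 3.19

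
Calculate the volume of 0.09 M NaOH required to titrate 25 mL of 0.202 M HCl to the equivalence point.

At equivalence: moles acid = moles base. moles HCl = 0.202 × 25/1000 = 0.00505 mol. V_base = moles / 0.09 × 1000 = 56.1 mL.

V_{base} = 56.1 mL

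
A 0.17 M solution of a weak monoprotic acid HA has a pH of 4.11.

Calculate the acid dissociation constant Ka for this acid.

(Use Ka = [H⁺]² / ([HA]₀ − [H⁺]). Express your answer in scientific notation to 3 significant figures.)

[H⁺] = 10^(−pH) = 10^(−4.11) = 7.762e-05 M. For HA ⇌ H⁺ + A⁻, Ka = [H⁺][A⁻]/[HA] = [H⁺]² / ([HA]₀ − [H⁺]) = (7.762e-05)² / (0.17 − 7.762e-05) = 3.55e-08.

K_a = 3.55e-08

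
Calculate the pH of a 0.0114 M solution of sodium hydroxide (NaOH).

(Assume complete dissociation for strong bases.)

[OH⁻] = 0.0114 M for strong base. pOH = -log[OH⁻] = 1.94, pH = 14 - pOH

pH = 12.06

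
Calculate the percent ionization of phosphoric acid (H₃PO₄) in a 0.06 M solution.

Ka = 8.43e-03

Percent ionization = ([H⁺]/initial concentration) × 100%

Using Ka equilibrium: x² + Ka×x - Ka×C = 0. Solving: [H⁺] = 1.8667e-02. Percent = (1.8667e-02/0.06) × 100

Percent ionization = 31.1%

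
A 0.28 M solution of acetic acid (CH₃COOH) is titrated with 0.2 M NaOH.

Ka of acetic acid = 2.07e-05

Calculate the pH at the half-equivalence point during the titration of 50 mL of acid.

At half-equivalence [HA] = [A⁻], so Henderson-Hasselbalch gives pH = pKa = -log(2.07e-05) = 4.68.

pH = pKa = 4.68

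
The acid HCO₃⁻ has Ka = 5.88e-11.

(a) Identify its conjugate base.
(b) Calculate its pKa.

(a) The conjugate base is formed by removing one H⁺ from HCO₃⁻, giving CO₃²⁻. (b) pKa = -log(Ka) = -log(5.88e-11) = 10.23.

Conjugate base: CO₃²⁻; pK_a = 10.23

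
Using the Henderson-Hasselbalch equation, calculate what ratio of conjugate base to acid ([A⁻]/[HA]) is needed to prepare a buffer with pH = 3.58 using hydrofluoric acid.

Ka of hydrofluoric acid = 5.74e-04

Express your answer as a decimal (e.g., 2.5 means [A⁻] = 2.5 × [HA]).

pKa = -log(5.74e-04) = 3.2411. pH = pKa + log([A⁻]/[HA]), so log([A⁻]/[HA]) = pH − pKa = 3.58 − 3.2411 = 0.3389. [A⁻]/[HA] = 10^(0.3389) = 2.18

[A⁻]/[HA] = 2.18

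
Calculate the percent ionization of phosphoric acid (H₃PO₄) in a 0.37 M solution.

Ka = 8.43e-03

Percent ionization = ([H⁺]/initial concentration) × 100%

Using Ka equilibrium: x² + Ka×x - Ka×C = 0. Solving: [H⁺] = 5.1793e-02. Percent = (5.1793e-02/0.37) × 100

Percent ionization = 14%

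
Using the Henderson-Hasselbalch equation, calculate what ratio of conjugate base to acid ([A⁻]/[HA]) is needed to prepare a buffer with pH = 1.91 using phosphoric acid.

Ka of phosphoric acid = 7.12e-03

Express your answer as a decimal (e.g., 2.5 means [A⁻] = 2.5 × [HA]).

pKa = -log(7.12e-03) = 2.1475. pH = pKa + log([A⁻]/[HA]), so log([A⁻]/[HA]) = pH − pKa = 1.91 − 2.1475 = -0.2375. [A⁻]/[HA] = 10^(-0.2375) = 0.579

[A⁻]/[HA] = 0.579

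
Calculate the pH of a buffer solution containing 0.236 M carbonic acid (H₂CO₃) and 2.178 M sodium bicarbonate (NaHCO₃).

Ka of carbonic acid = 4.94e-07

pKa = -log(4.94e-07) = 6.31. pH = pKa + log([A⁻]/[HA]) = 6.31 + log(2.178/0.236)

pH = 7.27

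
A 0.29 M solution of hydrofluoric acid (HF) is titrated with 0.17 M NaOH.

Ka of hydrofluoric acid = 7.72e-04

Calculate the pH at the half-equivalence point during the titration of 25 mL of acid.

At half-equivalence [HA] = [A⁻], so Henderson-Hasselbalch gives pH = pKa = -log(7.72e-04) = 3.11.

pH = pKa = 3.11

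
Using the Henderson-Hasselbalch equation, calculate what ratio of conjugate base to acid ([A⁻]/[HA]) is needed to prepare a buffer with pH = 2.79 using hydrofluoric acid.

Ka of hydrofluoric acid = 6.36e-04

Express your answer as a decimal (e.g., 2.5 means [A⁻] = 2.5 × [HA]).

pKa = -log(6.36e-04) = 3.1965. pH = pKa + log([A⁻]/[HA]), so log([A⁻]/[HA]) = pH − pKa = 2.79 − 3.1965 = -0.4065. [A⁻]/[HA] = 10^(-0.4065) = 0.392

[A⁻]/[HA] = 0.392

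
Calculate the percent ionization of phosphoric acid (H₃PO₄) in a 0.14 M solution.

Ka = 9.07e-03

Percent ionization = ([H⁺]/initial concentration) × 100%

Using Ka equilibrium: x² + Ka×x - Ka×C = 0. Solving: [H⁺] = 3.1387e-02. Percent = (3.1387e-02/0.14) × 100

Percent ionization = 22.4%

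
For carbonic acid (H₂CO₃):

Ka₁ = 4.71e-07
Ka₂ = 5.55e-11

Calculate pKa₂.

pKa₂ = -log(Ka₂) = -log(5.55e-11) = 10.26.

pK_{a2} = 10.26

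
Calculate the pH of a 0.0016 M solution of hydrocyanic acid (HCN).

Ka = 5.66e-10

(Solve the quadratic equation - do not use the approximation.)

x² + Ka×x - Ka×C = 0. Using quadratic formula: [H⁺] = 9.5135e-07

pH = 6.02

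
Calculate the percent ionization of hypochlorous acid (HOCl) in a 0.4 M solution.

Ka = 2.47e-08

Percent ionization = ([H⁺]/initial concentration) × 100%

Using Ka equilibrium: x² + Ka×x - Ka×C = 0. Solving: [H⁺] = 9.9386e-05. Percent = (9.9386e-05/0.4) × 100

Percent ionization = 0.0248%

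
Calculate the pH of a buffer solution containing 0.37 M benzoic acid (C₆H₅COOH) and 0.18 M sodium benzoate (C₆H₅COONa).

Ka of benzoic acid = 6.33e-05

pKa = -log(6.33e-05) = 4.20. pH = pKa + log([A⁻]/[HA]) = 4.20 + log(0.18/0.37)

pH = 3.89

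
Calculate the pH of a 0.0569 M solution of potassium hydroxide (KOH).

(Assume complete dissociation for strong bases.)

[OH⁻] = 0.0569 M for strong base. pOH = -log[OH⁻] = 1.24, pH = 14 - pOH

pH = 12.76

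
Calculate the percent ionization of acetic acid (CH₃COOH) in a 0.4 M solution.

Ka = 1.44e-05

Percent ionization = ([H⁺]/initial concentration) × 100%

Using Ka equilibrium: x² + Ka×x - Ka×C = 0. Solving: [H⁺] = 2.3928e-03. Percent = (2.3928e-03/0.4) × 100

Percent ionization = 0.598%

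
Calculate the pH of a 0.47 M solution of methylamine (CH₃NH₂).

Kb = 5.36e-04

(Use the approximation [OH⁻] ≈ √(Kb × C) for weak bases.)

[OH⁻] = √(Kb × C) = √(5.36e-04 × 0.47) = 1.5872e-02. pOH = 1.80, pH = 14 - pOH

pH = 12.20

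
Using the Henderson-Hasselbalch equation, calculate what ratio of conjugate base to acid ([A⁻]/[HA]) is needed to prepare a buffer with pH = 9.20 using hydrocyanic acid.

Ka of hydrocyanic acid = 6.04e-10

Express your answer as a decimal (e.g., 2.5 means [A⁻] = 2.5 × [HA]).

pKa = -log(6.04e-10) = 9.2190. pH = pKa + log([A⁻]/[HA]), so log([A⁻]/[HA]) = pH − pKa = 9.20 − 9.2190 = -0.0190. [A⁻]/[HA] = 10^(-0.0190) = 0.957

[A⁻]/[HA] = 0.957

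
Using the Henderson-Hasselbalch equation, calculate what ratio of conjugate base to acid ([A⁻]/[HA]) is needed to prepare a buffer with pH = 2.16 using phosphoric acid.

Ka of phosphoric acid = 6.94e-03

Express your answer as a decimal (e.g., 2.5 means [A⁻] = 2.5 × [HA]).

pKa = -log(6.94e-03) = 2.1586. pH = pKa + log([A⁻]/[HA]), so log([A⁻]/[HA]) = pH − pKa = 2.16 − 2.1586 = 0.0014. [A⁻]/[HA] = 10^(0.0014) = 1.00

[A⁻]/[HA] = 1.00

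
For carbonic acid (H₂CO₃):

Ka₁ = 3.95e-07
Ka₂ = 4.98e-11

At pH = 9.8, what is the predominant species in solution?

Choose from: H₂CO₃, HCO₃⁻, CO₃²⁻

pKa₁ = 6.40, pKa₂ = 10.30. For a polyprotic acid the predominant species crosses at each pKa: below pKa_n the protonated form dominates, above it the deprotonated form does. At pH = 9.8, the predominant species is HCO₃⁻.

HCO₃⁻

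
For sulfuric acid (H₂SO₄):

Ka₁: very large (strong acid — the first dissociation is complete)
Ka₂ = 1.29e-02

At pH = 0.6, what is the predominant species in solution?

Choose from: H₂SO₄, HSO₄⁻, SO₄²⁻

The first dissociation is complete, so H₂SO₄ itself is never the predominant species in water; pKa₂ = -log(1.29e-02) = 1.89. For a polyprotic acid the predominant species crosses at each pKa: below pKa_n the protonated form dominates, above it the deprotonated form does. At pH = 0.6, the predominant species is HSO₄⁻.

HSO₄⁻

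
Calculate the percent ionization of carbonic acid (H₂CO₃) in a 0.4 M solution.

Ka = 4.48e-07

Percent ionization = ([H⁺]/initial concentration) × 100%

Using Ka equilibrium: x² + Ka×x - Ka×C = 0. Solving: [H⁺] = 4.2310e-04. Percent = (4.2310e-04/0.4) × 100

Percent ionization = 0.106%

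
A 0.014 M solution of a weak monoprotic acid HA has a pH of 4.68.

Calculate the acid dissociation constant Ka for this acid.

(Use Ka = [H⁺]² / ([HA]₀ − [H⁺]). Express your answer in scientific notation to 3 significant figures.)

[H⁺] = 10^(−pH) = 10^(−4.68) = 2.089e-05 M. For HA ⇌ H⁺ + A⁻, Ka = [H⁺][A⁻]/[HA] = [H⁺]² / ([HA]₀ − [H⁺]) = (2.089e-05)² / (0.014 − 2.089e-05) = 3.12e-08.

K_a = 3.12e-08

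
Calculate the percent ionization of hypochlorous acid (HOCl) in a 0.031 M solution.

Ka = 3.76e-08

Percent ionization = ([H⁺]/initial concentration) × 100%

Using Ka equilibrium: x² + Ka×x - Ka×C = 0. Solving: [H⁺] = 3.4122e-05. Percent = (3.4122e-05/0.031) × 100

Percent ionization = 0.11%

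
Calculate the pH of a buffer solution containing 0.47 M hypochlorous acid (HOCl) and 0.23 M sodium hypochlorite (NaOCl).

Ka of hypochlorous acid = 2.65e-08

pKa = -log(2.65e-08) = 7.58. pH = pKa + log([A⁻]/[HA]) = 7.58 + log(0.23/0.47)

pH = 7.27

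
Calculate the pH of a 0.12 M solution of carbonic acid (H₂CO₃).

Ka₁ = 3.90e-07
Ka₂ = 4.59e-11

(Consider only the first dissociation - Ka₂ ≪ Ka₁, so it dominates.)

First dissociation dominates. From Ka₁ = [H⁺][HA⁻]/[H₂A], x² + Ka₁·x − Ka₁·C = 0 with C = 0.12 M and Ka₁ = 3.90e-07. Solving: [H⁺] = (−Ka₁ + √(Ka₁² + 4·Ka₁·C)) / 2 = 2.1614e-04 M. pH = -log(2.1614e-04) = 3.67.

pH = 3.67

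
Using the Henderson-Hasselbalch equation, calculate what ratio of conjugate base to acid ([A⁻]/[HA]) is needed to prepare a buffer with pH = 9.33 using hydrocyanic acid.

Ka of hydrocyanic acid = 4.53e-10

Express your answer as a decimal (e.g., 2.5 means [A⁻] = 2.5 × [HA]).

pKa = -log(4.53e-10) = 9.3439. pH = pKa + log([A⁻]/[HA]), so log([A⁻]/[HA]) = pH − pKa = 9.33 − 9.3439 = -0.0139. [A⁻]/[HA] = 10^(-0.0139) = 0.968

[A⁻]/[HA] = 0.968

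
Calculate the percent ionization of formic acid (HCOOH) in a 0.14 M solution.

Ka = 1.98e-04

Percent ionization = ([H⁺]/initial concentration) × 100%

Using Ka equilibrium: x² + Ka×x - Ka×C = 0. Solving: [H⁺] = 5.1669e-03. Percent = (5.1669e-03/0.14) × 100

Percent ionization = 3.69%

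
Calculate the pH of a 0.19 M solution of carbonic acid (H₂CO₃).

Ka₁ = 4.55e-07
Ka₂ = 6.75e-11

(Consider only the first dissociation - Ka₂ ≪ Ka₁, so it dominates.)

First dissociation dominates. From Ka₁ = [H⁺][HA⁻]/[H₂A], x² + Ka₁·x − Ka₁·C = 0 with C = 0.19 M and Ka₁ = 4.55e-07. Solving: [H⁺] = (−Ka₁ + √(Ka₁² + 4·Ka₁·C)) / 2 = 2.9380e-04 M. pH = -log(2.9380e-04) = 3.53.

pH = 3.53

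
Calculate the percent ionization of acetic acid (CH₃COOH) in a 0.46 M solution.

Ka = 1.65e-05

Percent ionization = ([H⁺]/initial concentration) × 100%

Using Ka equilibrium: x² + Ka×x - Ka×C = 0. Solving: [H⁺] = 2.7468e-03. Percent = (2.7468e-03/0.46) × 100

Percent ionization = 0.597%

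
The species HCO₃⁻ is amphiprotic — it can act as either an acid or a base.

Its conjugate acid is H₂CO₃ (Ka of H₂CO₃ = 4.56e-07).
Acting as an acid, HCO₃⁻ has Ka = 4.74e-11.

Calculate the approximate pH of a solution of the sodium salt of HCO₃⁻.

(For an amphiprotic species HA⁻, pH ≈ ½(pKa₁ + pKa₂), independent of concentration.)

pKa₁ = -log(4.56e-07) = 6.34; pKa₂ = -log(4.74e-11) = 10.32. For an amphiprotic species, pH ≈ ½(pKa₁ + pKa₂) = ½(6.34 + 10.32) = 8.33.

pH = 8.33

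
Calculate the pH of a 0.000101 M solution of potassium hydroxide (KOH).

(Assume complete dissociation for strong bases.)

[OH⁻] = 0.000101 M for strong base. pOH = -log[OH⁻] = 4.00, pH = 14 - pOH

pH = 10.00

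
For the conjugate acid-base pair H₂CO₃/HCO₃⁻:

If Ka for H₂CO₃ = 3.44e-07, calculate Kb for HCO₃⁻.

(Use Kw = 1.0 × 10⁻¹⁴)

For a conjugate pair Ka × Kb = Kw, so Kb = Kw/Ka = 1.0 × 10⁻¹⁴ / 3.44e-07 = 2.91e-08.

K_b = 2.91e-08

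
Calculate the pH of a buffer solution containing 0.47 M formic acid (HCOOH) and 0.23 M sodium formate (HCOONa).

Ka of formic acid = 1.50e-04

pKa = -log(1.50e-04) = 3.82. pH = pKa + log([A⁻]/[HA]) = 3.82 + log(0.23/0.47)

pH = 3.51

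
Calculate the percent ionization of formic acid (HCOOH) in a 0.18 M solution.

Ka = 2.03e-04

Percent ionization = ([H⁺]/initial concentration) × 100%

Using Ka equilibrium: x² + Ka×x - Ka×C = 0. Solving: [H⁺] = 5.9442e-03. Percent = (5.9442e-03/0.18) × 100

Percent ionization = 3.3%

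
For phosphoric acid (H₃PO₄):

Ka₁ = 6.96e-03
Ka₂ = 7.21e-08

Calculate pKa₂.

pKa₂ = -log(Ka₂) = -log(7.21e-08) = 7.14.

pK_{a2} = 7.14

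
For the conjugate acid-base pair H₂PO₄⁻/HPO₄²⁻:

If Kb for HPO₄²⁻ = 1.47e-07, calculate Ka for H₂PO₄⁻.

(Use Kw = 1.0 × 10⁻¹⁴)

For a conjugate pair Ka × Kb = Kw, so Ka = Kw/Kb = 1.0 × 10⁻¹⁴ / 1.47e-07 = 6.80e-08.

K_a = 6.80e-08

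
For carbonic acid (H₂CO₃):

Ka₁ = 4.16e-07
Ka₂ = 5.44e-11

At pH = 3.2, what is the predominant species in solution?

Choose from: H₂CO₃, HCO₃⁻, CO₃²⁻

pKa₁ = 6.38, pKa₂ = 10.26. For a polyprotic acid the predominant species crosses at each pKa: below pKa_n the protonated form dominates, above it the deprotonated form does. At pH = 3.2, the predominant species is H₂CO₃.

H₂CO₃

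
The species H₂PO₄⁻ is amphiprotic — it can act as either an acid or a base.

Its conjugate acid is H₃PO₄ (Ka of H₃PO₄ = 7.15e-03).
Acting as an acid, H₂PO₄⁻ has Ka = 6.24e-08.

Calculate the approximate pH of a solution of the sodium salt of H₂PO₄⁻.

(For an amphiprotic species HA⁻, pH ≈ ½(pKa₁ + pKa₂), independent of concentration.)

pKa₁ = -log(7.15e-03) = 2.15; pKa₂ = -log(6.24e-08) = 7.20. For an amphiprotic species, pH ≈ ½(pKa₁ + pKa₂) = ½(2.15 + 7.20) = 4.68.

pH = 4.68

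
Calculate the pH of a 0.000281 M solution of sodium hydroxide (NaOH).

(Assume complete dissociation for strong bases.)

[OH⁻] = 0.000281 M for strong base. pOH = -log[OH⁻] = 3.55, pH = 14 - pOH

pH = 10.45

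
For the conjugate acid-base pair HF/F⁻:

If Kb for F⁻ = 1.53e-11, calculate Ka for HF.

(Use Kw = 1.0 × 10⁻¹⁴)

For a conjugate pair Ka × Kb = Kw, so Ka = Kw/Kb = 1.0 × 10⁻¹⁴ / 1.53e-11 = 6.54e-04.

K_a = 6.54e-04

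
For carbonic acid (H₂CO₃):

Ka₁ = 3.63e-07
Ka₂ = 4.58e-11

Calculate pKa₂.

pKa₂ = -log(Ka₂) = -log(4.58e-11) = 10.34.

pK_{a2} = 10.34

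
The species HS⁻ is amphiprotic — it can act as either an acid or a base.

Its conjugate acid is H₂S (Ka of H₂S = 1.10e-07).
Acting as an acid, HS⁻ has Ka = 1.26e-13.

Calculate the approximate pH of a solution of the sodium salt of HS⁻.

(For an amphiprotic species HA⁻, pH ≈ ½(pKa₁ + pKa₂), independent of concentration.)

pKa₁ = -log(1.10e-07) = 6.96; pKa₂ = -log(1.26e-13) = 12.90. For an amphiprotic species, pH ≈ ½(pKa₁ + pKa₂) = ½(6.96 + 12.90) = 9.93.

pH = 9.93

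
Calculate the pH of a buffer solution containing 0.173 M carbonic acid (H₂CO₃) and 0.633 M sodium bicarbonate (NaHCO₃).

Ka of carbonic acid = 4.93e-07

pKa = -log(4.93e-07) = 6.31. pH = pKa + log([A⁻]/[HA]) = 6.31 + log(0.633/0.173)

pH = 6.87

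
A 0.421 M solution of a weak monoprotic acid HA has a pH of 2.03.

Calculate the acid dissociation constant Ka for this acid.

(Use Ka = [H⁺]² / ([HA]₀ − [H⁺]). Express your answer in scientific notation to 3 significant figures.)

[H⁺] = 10^(−pH) = 10^(−2.03) = 9.333e-03 M. For HA ⇌ H⁺ + A⁻, Ka = [H⁺][A⁻]/[HA] = [H⁺]² / ([HA]₀ − [H⁺]) = (9.333e-03)² / (0.421 − 9.333e-03) = 2.12e-04.

K_a = 2.12e-04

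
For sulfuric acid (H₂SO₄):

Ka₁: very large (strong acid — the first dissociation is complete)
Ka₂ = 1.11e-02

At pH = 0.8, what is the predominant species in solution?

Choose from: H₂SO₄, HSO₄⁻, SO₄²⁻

The first dissociation is complete, so H₂SO₄ itself is never the predominant species in water; pKa₂ = -log(1.11e-02) = 1.95. For a polyprotic acid the predominant species crosses at each pKa: below pKa_n the protonated form dominates, above it the deprotonated form does. At pH = 0.8, the predominant species is HSO₄⁻.

HSO₄⁻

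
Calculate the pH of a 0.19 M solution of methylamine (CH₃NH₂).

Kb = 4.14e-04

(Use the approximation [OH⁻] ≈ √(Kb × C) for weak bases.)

[OH⁻] = √(Kb × C) = √(4.14e-04 × 0.19) = 8.8690e-03. pOH = 2.05, pH = 14 - pOH

pH = 11.95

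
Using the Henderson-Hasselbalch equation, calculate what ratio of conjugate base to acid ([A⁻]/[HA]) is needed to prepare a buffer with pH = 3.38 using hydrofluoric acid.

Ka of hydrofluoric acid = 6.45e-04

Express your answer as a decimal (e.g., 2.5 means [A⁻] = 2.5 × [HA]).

pKa = -log(6.45e-04) = 3.1904. pH = pKa + log([A⁻]/[HA]), so log([A⁻]/[HA]) = pH − pKa = 3.38 − 3.1904 = 0.1896. [A⁻]/[HA] = 10^(0.1896) = 1.55

[A⁻]/[HA] = 1.55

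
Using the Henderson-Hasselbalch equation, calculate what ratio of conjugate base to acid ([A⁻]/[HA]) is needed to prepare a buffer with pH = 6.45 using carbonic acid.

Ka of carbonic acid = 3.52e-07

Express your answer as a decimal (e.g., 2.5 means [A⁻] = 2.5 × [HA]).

pKa = -log(3.52e-07) = 6.4535. pH = pKa + log([A⁻]/[HA]), so log([A⁻]/[HA]) = pH − pKa = 6.45 − 6.4535 = -0.0035. [A⁻]/[HA] = 10^(-0.0035) = 0.992

[A⁻]/[HA] = 0.992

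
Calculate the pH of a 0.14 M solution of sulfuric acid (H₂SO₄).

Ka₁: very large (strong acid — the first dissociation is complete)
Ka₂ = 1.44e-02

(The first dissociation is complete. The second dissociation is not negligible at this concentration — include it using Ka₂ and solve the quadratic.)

First dissociation is complete: [H⁺]₀ = [HSO₄⁻]₀ = C = 0.14 M. Second dissociation HSO₄⁻ ⇌ H⁺ + SO₄²⁻: let x = [SO₄²⁻]. Ka₂ = (C + x)·x / (C − x) = 1.44e-02 → x² + (C + Ka₂)·x − Ka₂·C = 0 → x² + 0.15440·x − 2.016e-03 = 0. x = (−0.15440 + √(0.15440² + 4 × 2.016e-03)) / 2 = 1.2108e-02 M. [H⁺] = C + x = 0.14 + 1.2108e-02 = 1.5211e-01 M. pH = -log(1.5211e-01) = 0.82.

pH = 0.82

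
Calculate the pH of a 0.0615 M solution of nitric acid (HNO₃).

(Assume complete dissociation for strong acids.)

[H⁺] = 0.0615 M for strong acid. pH = -log[H⁺] = -log(0.0615)

pH = 1.21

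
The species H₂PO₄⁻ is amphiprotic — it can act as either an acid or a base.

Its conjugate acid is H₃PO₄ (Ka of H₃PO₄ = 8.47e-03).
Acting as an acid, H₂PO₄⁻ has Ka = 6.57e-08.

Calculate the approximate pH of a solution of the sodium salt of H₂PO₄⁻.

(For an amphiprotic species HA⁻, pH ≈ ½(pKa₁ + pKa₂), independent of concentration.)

pKa₁ = -log(8.47e-03) = 2.07; pKa₂ = -log(6.57e-08) = 7.18. For an amphiprotic species, pH ≈ ½(pKa₁ + pKa₂) = ½(2.07 + 7.18) = 4.63.

pH = 4.63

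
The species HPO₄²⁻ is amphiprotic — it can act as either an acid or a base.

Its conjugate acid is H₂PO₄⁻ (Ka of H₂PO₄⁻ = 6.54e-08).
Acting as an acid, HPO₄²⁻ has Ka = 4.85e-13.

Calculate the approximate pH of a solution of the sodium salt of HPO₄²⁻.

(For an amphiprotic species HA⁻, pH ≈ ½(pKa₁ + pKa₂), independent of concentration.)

pKa₁ = -log(6.54e-08) = 7.18; pKa₂ = -log(4.85e-13) = 12.31. For an amphiprotic species, pH ≈ ½(pKa₁ + pKa₂) = ½(7.18 + 12.31) = 9.75.

pH = 9.75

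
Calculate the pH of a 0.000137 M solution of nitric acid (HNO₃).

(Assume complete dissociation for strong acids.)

[H⁺] = 0.000137 M for strong acid. pH = -log[H⁺] = -log(0.000137)

pH = 3.86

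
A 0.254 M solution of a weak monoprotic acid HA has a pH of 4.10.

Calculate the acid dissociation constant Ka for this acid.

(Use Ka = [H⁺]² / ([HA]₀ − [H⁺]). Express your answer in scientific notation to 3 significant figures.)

[H⁺] = 10^(−pH) = 10^(−4.10) = 7.943e-05 M. For HA ⇌ H⁺ + A⁻, Ka = [H⁺][A⁻]/[HA] = [H⁺]² / ([HA]₀ − [H⁺]) = (7.943e-05)² / (0.254 − 7.943e-05) = 2.48e-08.

K_a = 2.48e-08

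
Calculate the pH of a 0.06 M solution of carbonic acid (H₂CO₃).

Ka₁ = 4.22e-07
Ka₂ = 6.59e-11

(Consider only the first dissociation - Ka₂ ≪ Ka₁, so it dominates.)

First dissociation dominates. From Ka₁ = [H⁺][HA⁻]/[H₂A], x² + Ka₁·x − Ka₁·C = 0 with C = 0.06 M and Ka₁ = 4.22e-07. Solving: [H⁺] = (−Ka₁ + √(Ka₁² + 4·Ka₁·C)) / 2 = 1.5891e-04 M. pH = -log(1.5891e-04) = 3.80.

pH = 3.80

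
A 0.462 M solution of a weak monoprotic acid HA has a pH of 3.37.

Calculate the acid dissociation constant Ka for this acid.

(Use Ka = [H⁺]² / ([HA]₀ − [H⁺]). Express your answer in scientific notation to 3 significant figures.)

[H⁺] = 10^(−pH) = 10^(−3.37) = 4.266e-04 M. For HA ⇌ H⁺ + A⁻, Ka = [H⁺][A⁻]/[HA] = [H⁺]² / ([HA]₀ − [H⁺]) = (4.266e-04)² / (0.462 − 4.266e-04) = 3.94e-07.

K_a = 3.94e-07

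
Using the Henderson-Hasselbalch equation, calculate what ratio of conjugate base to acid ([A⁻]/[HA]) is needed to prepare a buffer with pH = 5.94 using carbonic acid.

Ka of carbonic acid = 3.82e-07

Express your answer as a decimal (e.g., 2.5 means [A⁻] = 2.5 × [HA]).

pKa = -log(3.82e-07) = 6.4179. pH = pKa + log([A⁻]/[HA]), so log([A⁻]/[HA]) = pH − pKa = 5.94 − 6.4179 = -0.4779. [A⁻]/[HA] = 10^(-0.4779) = 0.333

[A⁻]/[HA] = 0.333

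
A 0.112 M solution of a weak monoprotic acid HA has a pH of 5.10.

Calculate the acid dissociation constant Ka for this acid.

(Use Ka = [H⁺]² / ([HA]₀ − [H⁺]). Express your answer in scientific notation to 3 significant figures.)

[H⁺] = 10^(−pH) = 10^(−5.10) = 7.943e-06 M. For HA ⇌ H⁺ + A⁻, Ka = [H⁺][A⁻]/[HA] = [H⁺]² / ([HA]₀ − [H⁺]) = (7.943e-06)² / (0.112 − 7.943e-06) = 5.63e-10.

K_a = 5.63e-10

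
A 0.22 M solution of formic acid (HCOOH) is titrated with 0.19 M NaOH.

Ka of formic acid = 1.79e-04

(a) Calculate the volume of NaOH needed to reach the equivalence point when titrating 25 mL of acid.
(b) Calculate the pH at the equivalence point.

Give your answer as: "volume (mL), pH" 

moles acid = 0.22 × 25/1000 = 0.0055 mol; V_base = moles/0.19 × 1000 = 28.9 mL. At equivalence only the conjugate base is present: [A⁻] = 0.0055/0.054 = 1.0195e-01 M. Kb = Kw/Ka = 5.59e-11; [OH⁻] = √(Kb × [A⁻]) = 2.3865e-06; pOH = 5.62; pH = 14 - pOH = 8.38.

V = 28.9 mL, pH = 8.38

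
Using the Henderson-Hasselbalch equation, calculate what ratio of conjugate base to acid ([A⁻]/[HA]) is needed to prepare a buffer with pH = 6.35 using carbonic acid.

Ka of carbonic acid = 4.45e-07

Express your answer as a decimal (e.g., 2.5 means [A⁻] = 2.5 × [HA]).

pKa = -log(4.45e-07) = 6.3516. pH = pKa + log([A⁻]/[HA]), so log([A⁻]/[HA]) = pH − pKa = 6.35 − 6.3516 = -0.0016. [A⁻]/[HA] = 10^(-0.0016) = 0.996

[A⁻]/[HA] = 0.996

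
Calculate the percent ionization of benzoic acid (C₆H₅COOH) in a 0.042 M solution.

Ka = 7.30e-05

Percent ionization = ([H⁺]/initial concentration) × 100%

Using Ka equilibrium: x² + Ka×x - Ka×C = 0. Solving: [H⁺] = 1.7149e-03. Percent = (1.7149e-03/0.042) × 100

Percent ionization = 4.08%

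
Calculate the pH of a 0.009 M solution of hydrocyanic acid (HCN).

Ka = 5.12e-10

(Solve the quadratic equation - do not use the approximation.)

x² + Ka×x - Ka×C = 0. Using quadratic formula: [H⁺] = 2.1464e-06

pH = 5.67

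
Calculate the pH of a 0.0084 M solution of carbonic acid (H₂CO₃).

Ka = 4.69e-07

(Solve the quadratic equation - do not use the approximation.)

x² + Ka×x - Ka×C = 0. Using quadratic formula: [H⁺] = 6.2532e-05

pH = 4.20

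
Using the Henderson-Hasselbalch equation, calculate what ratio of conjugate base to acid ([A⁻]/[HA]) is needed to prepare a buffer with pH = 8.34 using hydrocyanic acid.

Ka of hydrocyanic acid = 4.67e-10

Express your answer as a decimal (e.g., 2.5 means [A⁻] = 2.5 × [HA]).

pKa = -log(4.67e-10) = 9.3307. pH = pKa + log([A⁻]/[HA]), so log([A⁻]/[HA]) = pH − pKa = 8.34 − 9.3307 = -0.9907. [A⁻]/[HA] = 10^(-0.9907) = 0.102

[A⁻]/[HA] = 0.102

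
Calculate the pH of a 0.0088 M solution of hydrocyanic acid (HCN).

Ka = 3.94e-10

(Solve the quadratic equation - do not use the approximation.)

x² + Ka×x - Ka×C = 0. Using quadratic formula: [H⁺] = 1.8618e-06

pH = 5.73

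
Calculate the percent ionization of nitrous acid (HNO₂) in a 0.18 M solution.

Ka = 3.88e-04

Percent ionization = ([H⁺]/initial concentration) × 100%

Using Ka equilibrium: x² + Ka×x - Ka×C = 0. Solving: [H⁺] = 8.1653e-03. Percent = (8.1653e-03/0.18) × 100

Percent ionization = 4.54%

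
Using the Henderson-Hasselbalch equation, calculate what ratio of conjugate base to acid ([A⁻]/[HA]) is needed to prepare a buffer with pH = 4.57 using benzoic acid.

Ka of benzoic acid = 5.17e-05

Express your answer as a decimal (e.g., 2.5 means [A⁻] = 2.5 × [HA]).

pKa = -log(5.17e-05) = 4.2865. pH = pKa + log([A⁻]/[HA]), so log([A⁻]/[HA]) = pH − pKa = 4.57 − 4.2865 = 0.2835. [A⁻]/[HA] = 10^(0.2835) = 1.92

[A⁻]/[HA] = 1.92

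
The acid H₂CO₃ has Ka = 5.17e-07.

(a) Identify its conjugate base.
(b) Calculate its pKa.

(a) The conjugate base is formed by removing one H⁺ from H₂CO₃, giving HCO₃⁻. (b) pKa = -log(Ka) = -log(5.17e-07) = 6.29.

Conjugate base: HCO₃⁻; pK_a = 6.29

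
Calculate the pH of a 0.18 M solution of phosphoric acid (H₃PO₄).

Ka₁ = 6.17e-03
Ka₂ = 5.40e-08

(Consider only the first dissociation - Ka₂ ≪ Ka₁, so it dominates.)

First dissociation dominates. From Ka₁ = [H⁺][HA⁻]/[H₂A], x² + Ka₁·x − Ka₁·C = 0 with C = 0.18 M and Ka₁ = 6.17e-03. Solving: [H⁺] = (−Ka₁ + √(Ka₁² + 4·Ka₁·C)) / 2 = 3.0383e-02 M. pH = -log(3.0383e-02) = 1.52.

pH = 1.52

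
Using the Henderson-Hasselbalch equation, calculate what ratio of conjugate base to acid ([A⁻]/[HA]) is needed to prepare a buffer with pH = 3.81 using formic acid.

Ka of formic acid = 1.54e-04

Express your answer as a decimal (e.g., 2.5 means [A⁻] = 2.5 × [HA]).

pKa = -log(1.54e-04) = 3.8125. pH = pKa + log([A⁻]/[HA]), so log([A⁻]/[HA]) = pH − pKa = 3.81 − 3.8125 = -0.0025. [A⁻]/[HA] = 10^(-0.0025) = 0.994

[A⁻]/[HA] = 0.994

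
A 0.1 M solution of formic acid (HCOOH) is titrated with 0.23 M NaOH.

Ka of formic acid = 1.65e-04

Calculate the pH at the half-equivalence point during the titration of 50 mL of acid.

At half-equivalence [HA] = [A⁻], so Henderson-Hasselbalch gives pH = pKa = -log(1.65e-04) = 3.78.

pH = pKa = 3.78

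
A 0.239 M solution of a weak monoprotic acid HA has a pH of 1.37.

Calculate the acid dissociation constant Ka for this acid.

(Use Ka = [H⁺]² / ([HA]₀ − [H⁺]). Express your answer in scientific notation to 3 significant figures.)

[H⁺] = 10^(−pH) = 10^(−1.37) = 4.266e-02 M. For HA ⇌ H⁺ + A⁻, Ka = [H⁺][A⁻]/[HA] = [H⁺]² / ([HA]₀ − [H⁺]) = (4.266e-02)² / (0.239 − 4.266e-02) = 9.27e-03.

K_a = 9.27e-03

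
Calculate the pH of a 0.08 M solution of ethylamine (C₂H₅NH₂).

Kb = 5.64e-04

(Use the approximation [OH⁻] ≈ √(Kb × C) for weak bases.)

[OH⁻] = √(Kb × C) = √(5.64e-04 × 0.08) = 6.7171e-03. pOH = 2.17, pH = 14 - pOH

pH = 11.83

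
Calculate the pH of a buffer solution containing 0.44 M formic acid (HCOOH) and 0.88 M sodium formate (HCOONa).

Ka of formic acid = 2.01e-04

pKa = -log(2.01e-04) = 3.70. pH = pKa + log([A⁻]/[HA]) = 3.70 + log(0.88/0.44)

pH = 4.00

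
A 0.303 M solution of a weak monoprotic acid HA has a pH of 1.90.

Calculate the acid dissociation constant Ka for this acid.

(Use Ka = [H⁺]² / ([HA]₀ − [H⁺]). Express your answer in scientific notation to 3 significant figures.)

[H⁺] = 10^(−pH) = 10^(−1.90) = 1.259e-02 M. For HA ⇌ H⁺ + A⁻, Ka = [H⁺][A⁻]/[HA] = [H⁺]² / ([HA]₀ − [H⁺]) = (1.259e-02)² / (0.303 − 1.259e-02) = 5.46e-04.

K_a = 5.46e-04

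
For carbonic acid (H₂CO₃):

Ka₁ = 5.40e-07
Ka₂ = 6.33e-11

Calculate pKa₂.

pKa₂ = -log(Ka₂) = -log(6.33e-11) = 10.20.

pK_{a2} = 10.20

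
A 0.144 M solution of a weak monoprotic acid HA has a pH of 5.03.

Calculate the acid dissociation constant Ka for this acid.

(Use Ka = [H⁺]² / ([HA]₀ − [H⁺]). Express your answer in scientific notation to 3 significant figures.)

[H⁺] = 10^(−pH) = 10^(−5.03) = 9.333e-06 M. For HA ⇌ H⁺ + A⁻, Ka = [H⁺][A⁻]/[HA] = [H⁺]² / ([HA]₀ − [H⁺]) = (9.333e-06)² / (0.144 − 9.333e-06) = 6.05e-10.

K_a = 6.05e-10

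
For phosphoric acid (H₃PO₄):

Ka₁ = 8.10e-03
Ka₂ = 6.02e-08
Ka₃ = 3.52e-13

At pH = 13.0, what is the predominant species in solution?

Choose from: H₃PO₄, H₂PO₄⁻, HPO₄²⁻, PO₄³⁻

pKa₁ = 2.09, pKa₂ = 7.22, pKa₃ = 12.45. For a polyprotic acid the predominant species crosses at each pKa: below pKa_n the protonated form dominates, above it the deprotonated form does. At pH = 13.0, the predominant species is PO₄³⁻.

PO₄³⁻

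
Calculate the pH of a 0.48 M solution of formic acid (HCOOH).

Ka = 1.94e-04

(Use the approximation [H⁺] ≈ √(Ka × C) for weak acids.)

[H⁺] = √(Ka × C) = √(1.94e-04 × 0.48) = 9.6499e-03. pH = -log(9.6499e-03)

pH = 2.02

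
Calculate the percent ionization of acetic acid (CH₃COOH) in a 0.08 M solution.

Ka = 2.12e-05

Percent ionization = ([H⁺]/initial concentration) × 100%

Using Ka equilibrium: x² + Ka×x - Ka×C = 0. Solving: [H⁺] = 1.2917e-03. Percent = (1.2917e-03/0.08) × 100

Percent ionization = 1.61%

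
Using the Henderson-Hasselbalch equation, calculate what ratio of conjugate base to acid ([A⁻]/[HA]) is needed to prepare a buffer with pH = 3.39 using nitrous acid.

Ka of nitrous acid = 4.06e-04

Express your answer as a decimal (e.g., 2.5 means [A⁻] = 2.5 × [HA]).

pKa = -log(4.06e-04) = 3.3915. pH = pKa + log([A⁻]/[HA]), so log([A⁻]/[HA]) = pH − pKa = 3.39 − 3.3915 = -0.0015. [A⁻]/[HA] = 10^(-0.0015) = 0.997

[A⁻]/[HA] = 0.997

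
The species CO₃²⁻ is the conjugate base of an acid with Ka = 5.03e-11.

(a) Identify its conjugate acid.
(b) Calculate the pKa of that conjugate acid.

(a) The conjugate acid is formed by adding one H⁺ to CO₃²⁻, giving HCO₃⁻. (b) pKa = -log(Ka) = -log(5.03e-11) = 10.30.

Conjugate acid: HCO₃⁻; pK_a = 10.30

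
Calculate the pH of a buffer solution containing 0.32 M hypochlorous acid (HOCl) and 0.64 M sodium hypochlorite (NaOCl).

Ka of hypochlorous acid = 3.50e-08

pKa = -log(3.50e-08) = 7.46. pH = pKa + log([A⁻]/[HA]) = 7.46 + log(0.64/0.32)

pH = 7.76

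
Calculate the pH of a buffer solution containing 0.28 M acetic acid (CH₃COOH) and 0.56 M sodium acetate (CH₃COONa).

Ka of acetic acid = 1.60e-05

pKa = -log(1.60e-05) = 4.80. pH = pKa + log([A⁻]/[HA]) = 4.80 + log(0.56/0.28)

pH = 5.10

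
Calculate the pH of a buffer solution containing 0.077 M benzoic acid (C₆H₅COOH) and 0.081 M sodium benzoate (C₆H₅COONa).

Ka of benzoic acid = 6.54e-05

pKa = -log(6.54e-05) = 4.18. pH = pKa + log([A⁻]/[HA]) = 4.18 + log(0.081/0.077)

pH = 4.21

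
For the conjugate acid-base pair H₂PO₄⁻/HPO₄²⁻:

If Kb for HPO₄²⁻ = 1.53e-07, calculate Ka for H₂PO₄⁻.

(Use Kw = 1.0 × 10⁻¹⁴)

For a conjugate pair Ka × Kb = Kw, so Ka = Kw/Kb = 1.0 × 10⁻¹⁴ / 1.53e-07 = 6.54e-08.

K_a = 6.54e-08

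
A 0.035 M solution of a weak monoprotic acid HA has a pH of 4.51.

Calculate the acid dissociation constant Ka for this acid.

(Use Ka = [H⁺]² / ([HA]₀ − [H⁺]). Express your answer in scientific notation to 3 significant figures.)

[H⁺] = 10^(−pH) = 10^(−4.51) = 3.090e-05 M. For HA ⇌ H⁺ + A⁻, Ka = [H⁺][A⁻]/[HA] = [H⁺]² / ([HA]₀ − [H⁺]) = (3.090e-05)² / (0.035 − 3.090e-05) = 2.73e-08.

K_a = 2.73e-08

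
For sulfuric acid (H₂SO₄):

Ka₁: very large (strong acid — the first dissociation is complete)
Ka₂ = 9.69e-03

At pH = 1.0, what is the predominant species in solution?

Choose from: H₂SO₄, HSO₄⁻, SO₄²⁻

The first dissociation is complete, so H₂SO₄ itself is never the predominant species in water; pKa₂ = -log(9.69e-03) = 2.01. For a polyprotic acid the predominant species crosses at each pKa: below pKa_n the protonated form dominates, above it the deprotonated form does. At pH = 1.0, the predominant species is HSO₄⁻.

HSO₄⁻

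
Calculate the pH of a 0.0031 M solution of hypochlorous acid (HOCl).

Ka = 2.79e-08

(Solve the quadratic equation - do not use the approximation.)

x² + Ka×x - Ka×C = 0. Using quadratic formula: [H⁺] = 9.2861e-06

pH = 5.03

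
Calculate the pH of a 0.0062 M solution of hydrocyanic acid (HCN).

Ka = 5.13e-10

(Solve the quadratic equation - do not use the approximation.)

x² + Ka×x - Ka×C = 0. Using quadratic formula: [H⁺] = 1.7832e-06

pH = 5.75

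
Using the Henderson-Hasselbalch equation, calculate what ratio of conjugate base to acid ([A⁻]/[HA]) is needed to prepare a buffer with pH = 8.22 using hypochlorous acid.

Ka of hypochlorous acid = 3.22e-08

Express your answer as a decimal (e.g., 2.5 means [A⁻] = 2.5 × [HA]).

pKa = -log(3.22e-08) = 7.4921. pH = pKa + log([A⁻]/[HA]), so log([A⁻]/[HA]) = pH − pKa = 8.22 − 7.4921 = 0.7279. [A⁻]/[HA] = 10^(0.7279) = 5.34

[A⁻]/[HA] = 5.34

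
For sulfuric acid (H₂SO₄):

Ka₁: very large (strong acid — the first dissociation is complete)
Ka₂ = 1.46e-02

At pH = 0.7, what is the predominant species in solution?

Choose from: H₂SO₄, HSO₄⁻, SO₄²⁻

The first dissociation is complete, so H₂SO₄ itself is never the predominant species in water; pKa₂ = -log(1.46e-02) = 1.84. For a polyprotic acid the predominant species crosses at each pKa: below pKa_n the protonated form dominates, above it the deprotonated form does. At pH = 0.7, the predominant species is HSO₄⁻.

HSO₄⁻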